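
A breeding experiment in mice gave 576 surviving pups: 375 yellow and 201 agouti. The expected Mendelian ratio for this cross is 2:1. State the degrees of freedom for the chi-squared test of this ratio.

1

A goodness-of-fit test with 2 phenotype classes has df = 2 − 1 = 1.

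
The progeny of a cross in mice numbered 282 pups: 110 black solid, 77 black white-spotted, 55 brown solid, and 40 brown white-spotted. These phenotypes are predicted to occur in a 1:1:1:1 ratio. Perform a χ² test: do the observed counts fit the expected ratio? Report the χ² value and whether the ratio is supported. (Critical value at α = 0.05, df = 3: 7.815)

Under the 1:1:1:1 hypothesis (Σ ratio = 4, N = 282):
  black solid: 282 × 1/4 = 70.5
  black white-spotted: 282 × 1/4 = 70.5
  brown solid: 282 × 1/4 = 70.5
  brown white-spotted: 282 × 1/4 = 70.5
χ² = Σ (O − E)² / E
  black solid: (110 − 70.5)² / 70.5 = 22.1312
  black white-spotted: (77 − 70.5)² / 70.5 = 0.5993
  brown solid: (55 − 70.5)² / 70.5 = 3.4078
  brown white-spotted: (40 − 70.5)² / 70.5 = 13.1950
χ² = 22.1312 + 0.5993 + 3.4078 + 13.1950 = 39.3333 ≈ 39.333
Degrees of freedom = 4 − 1 = 3; critical value at α = 0.05 is 7.815.
Since 39.333 > 7.815, we reject the null hypothesis — the data do not fit the 1:1:1:1 ratio.

39.333; not consistent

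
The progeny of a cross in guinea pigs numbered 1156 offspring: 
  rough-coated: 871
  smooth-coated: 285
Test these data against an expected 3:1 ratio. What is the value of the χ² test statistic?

The 3:1 ratio has 4 parts, so with N = 1156 the expected counts are:
  rough-coated: 1156 × 3/4 = 867
  smooth-coated: 1156 × 1/4 = 289
χ² = Σ (O − E)² / E
  rough-coated: (871 − 867)² / 867 = 0.0185
  smooth-coated: (285 − 289)² / 289 = 0.0554
χ² = 0.0185 + 0.0554 = 0.0739 ≈ 0.074

0.074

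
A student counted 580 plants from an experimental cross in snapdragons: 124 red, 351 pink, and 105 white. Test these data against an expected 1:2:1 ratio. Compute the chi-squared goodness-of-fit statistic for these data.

26.907

Under the 1:2:1 hypothesis (Σ ratio = 4, N = 580):
  red: 580 × 1/4 = 145
  pink: 580 × 2/4 = 290
  white: 580 × 1/4 = 145
χ² = Σ (O − E)² / E
  red: (124 − 145)² / 145 = 3.0414
  pink: (351 − 290)² / 290 = 12.8310
  white: (105 − 145)² / 145 = 11.0345
χ² = 3.0414 + 12.8310 + 11.0345 = 26.9069 ≈ 26.907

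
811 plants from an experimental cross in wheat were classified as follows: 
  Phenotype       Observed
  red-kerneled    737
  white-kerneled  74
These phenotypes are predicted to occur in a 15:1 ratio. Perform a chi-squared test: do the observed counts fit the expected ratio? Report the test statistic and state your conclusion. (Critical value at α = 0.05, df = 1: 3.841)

11.437; not consistent

Under the 15:1 hypothesis (Σ ratio = 16, N = 811):
  red-kerneled: 811 × 15/16 = 760.3125
  white-kerneled: 811 × 1/16 = 50.6875
χ² = Σ (O − E)² / E
  red-kerneled: (737 − 760.3125)² / 760.3125 = 0.7148
  white-kerneled: (74 − 50.6875)² / 50.6875 = 10.7220
χ² = 0.7148 + 10.7220 = 11.4368 ≈ 11.437
Degrees of freedom = 2 − 1 = 1; critical value at α = 0.05 is 3.841.
Since 11.437 > 3.841, we reject the null hypothesis — the data do not fit the 15:1 ratio.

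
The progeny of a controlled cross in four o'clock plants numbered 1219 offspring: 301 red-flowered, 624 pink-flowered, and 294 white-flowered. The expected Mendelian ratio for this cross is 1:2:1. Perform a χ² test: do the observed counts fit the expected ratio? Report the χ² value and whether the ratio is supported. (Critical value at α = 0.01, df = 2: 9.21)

0.770; consistent

Total ratio parts = 4. Expected numbers out of 1219:
  red-flowered: 1219 × 1/4 = 304.75
  pink-flowered: 1219 × 2/4 = 609.5
  white-flowered: 1219 × 1/4 = 304.75
χ² = Σ (O − E)² / E
  red-flowered: (301 − 304.75)² / 304.75 = 0.0461
  pink-flowered: (624 − 609.5)² / 609.5 = 0.3450
  white-flowered: (294 − 304.75)² / 304.75 = 0.3792
χ² = 0.0461 + 0.3450 + 0.3792 = 0.7703 ≈ 0.770
Degrees of freedom = 3 − 1 = 2; critical value at α = 0.01 is 9.21.
Since 0.770 < 9.21, we fail to reject the null hypothesis — the data are consistent with the 1:2:1 ratio.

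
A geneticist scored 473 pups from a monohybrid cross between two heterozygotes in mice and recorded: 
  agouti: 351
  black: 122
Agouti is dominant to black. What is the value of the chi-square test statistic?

For a monohybrid cross between heterozygotes with complete dominance, the expected phenotypic ratio is 3:1.
The 3:1 ratio has 4 parts, so with N = 473 the expected counts are:
  agouti: 473 × 3/4 = 354.75
  black: 473 × 1/4 = 118.25
χ² = Σ (O − E)² / E
  agouti: (351 − 354.75)² / 354.75 = 0.0396
  black: (122 − 118.25)² / 118.25 = 0.1189
χ² = 0.0396 + 0.1189 = 0.1585 ≈ 0.159

0.159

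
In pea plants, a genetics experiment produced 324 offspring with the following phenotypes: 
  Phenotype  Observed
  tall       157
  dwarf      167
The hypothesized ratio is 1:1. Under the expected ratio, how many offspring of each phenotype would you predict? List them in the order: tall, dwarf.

Total ratio parts = 2. Expected numbers out of 324:
  tall: 324 × 1/2 = 162
  dwarf: 324 × 1/2 = 162

162, 162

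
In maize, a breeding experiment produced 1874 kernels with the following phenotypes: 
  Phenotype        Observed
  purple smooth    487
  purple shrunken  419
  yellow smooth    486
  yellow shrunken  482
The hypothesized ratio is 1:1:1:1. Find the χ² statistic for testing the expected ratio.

The 1:1:1:1 ratio has 4 parts, so with N = 1874 the expected counts are:
  purple smooth: 1874 × 1/4 = 468.5
  purple shrunken: 1874 × 1/4 = 468.5
  yellow smooth: 1874 × 1/4 = 468.5
  yellow shrunken: 1874 × 1/4 = 468.5
χ² = Σ (O − E)² / E
  purple smooth: (487 − 468.5)² / 468.5 = 0.7305
  purple shrunken: (419 − 468.5)² / 468.5 = 5.2300
  yellow smooth: (486 − 468.5)² / 468.5 = 0.6537
  yellow shrunken: (482 − 468.5)² / 468.5 = 0.3890
χ² = 0.7305 + 5.2300 + 0.6537 + 0.3890 = 7.0032 ≈ 7.003

7.003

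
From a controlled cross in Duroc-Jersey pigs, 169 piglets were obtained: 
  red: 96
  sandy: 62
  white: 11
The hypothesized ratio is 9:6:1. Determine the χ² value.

0.057

The 9:6:1 ratio has 16 parts, so with N = 169 the expected counts are:
  red: 169 × 9/16 = 95.0625
  sandy: 169 × 6/16 = 63.375
  white: 169 × 1/16 = 10.5625
χ² = Σ (O − E)² / E
  red: (96 − 95.0625)² / 95.0625 = 0.0092
  sandy: (62 − 63.375)² / 63.375 = 0.0298
  white: (11 − 10.5625)² / 10.5625 = 0.0181
χ² = 0.0092 + 0.0298 + 0.0181 = 0.0571 ≈ 0.057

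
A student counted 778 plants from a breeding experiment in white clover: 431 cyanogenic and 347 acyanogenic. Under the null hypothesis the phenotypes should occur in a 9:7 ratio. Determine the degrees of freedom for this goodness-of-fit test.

A goodness-of-fit test with 2 phenotype classes has df = 2 − 1 = 1.

1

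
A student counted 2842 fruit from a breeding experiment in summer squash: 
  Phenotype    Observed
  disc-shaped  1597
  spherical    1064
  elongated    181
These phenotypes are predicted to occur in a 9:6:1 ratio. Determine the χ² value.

Total ratio parts = 16. Expected numbers out of 2842:
  disc-shaped: 2842 × 9/16 = 1598.625
  spherical: 2842 × 6/16 = 1065.75
  elongated: 2842 × 1/16 = 177.625
χ² = Σ (O − E)² / E
  disc-shaped: (1597 − 1598.625)² / 1598.625 = 0.0017
  spherical: (1064 − 1065.75)² / 1065.75 = 0.0029
  elongated: (181 − 177.625)² / 177.625 = 0.0641
χ² = 0.0017 + 0.0029 + 0.0641 = 0.0687 ≈ 0.069

0.069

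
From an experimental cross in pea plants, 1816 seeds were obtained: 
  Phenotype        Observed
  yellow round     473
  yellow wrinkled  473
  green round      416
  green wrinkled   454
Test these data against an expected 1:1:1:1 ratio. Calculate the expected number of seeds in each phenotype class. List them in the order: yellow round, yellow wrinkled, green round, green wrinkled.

Expected counts for N = 1816 under a 1:1:1:1 ratio (total parts = 4):
  yellow round: 1816 × 1/4 = 454
  yellow wrinkled: 1816 × 1/4 = 454
  green round: 1816 × 1/4 = 454
  green wrinkled: 1816 × 1/4 = 454

454, 454, 454, 454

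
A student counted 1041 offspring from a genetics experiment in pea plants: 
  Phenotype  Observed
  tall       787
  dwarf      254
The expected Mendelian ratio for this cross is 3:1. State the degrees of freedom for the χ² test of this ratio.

1

A goodness-of-fit test with 2 phenotype classes has df = 2 − 1 = 1.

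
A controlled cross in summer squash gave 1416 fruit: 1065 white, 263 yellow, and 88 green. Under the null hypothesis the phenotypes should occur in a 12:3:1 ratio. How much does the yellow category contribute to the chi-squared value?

Total ratio parts = 16. Expected numbers out of 1416:
  white: 1416 × 12/16 = 1062
  yellow: 1416 × 3/16 = 265.5
  green: 1416 × 1/16 = 88.5
Contribution of yellow: (263 − 265.5)² / 265.5 = 0.0235

0.024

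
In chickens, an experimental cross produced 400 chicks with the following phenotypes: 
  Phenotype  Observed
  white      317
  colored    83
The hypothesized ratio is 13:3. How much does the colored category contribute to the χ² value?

0.853

Under the 13:3 hypothesis (Σ ratio = 16, N = 400):
  white: 400 × 13/16 = 325
  colored: 400 × 3/16 = 75
Contribution of colored: (83 − 75)² / 75 = 0.8533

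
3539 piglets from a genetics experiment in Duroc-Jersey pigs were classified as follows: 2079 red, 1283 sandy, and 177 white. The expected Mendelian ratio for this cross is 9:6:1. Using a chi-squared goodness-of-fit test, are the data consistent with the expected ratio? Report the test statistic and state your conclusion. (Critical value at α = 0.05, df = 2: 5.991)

14.212; not consistent

Under the 9:6:1 hypothesis (Σ ratio = 16, N = 3539):
  red: 3539 × 9/16 = 1990.6875
  sandy: 3539 × 6/16 = 1327.125
  white: 3539 × 1/16 = 221.1875
χ² = Σ (O − E)² / E
  red: (2079 − 1990.6875)² / 1990.6875 = 3.9178
  sandy: (1283 − 1327.125)² / 1327.125 = 1.4671
  white: (177 − 221.1875)² / 221.1875 = 8.8275
χ² = 3.9178 + 1.4671 + 8.8275 = 14.2124 ≈ 14.212
Degrees of freedom = 3 − 1 = 2; critical value at α = 0.05 is 5.991.
Since 14.212 > 5.991, we reject the null hypothesis — the data do not fit the 9:6:1 ratio.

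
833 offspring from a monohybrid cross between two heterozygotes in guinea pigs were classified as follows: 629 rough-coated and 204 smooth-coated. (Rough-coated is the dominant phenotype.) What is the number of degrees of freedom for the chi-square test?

1

For a monohybrid cross between heterozygotes with complete dominance, the expected phenotypic ratio is 3:1.
A goodness-of-fit test with 2 phenotype classes has df = 2 − 1 = 1.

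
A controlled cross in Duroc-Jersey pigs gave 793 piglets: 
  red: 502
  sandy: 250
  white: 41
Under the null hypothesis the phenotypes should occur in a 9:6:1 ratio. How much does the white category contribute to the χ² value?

1.479

Under the 9:6:1 hypothesis (Σ ratio = 16, N = 793):
  red: 793 × 9/16 = 446.0625
  sandy: 793 × 6/16 = 297.375
  white: 793 × 1/16 = 49.5625
Contribution of white: (41 − 49.5625)² / 49.5625 = 1.4793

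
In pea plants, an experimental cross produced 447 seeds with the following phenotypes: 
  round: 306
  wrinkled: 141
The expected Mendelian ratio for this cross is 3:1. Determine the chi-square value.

10.208

Total ratio parts = 4. Expected numbers out of 447:
  round: 447 × 3/4 = 335.25
  wrinkled: 447 × 1/4 = 111.75
χ² = Σ (O − E)² / E
  round: (306 − 335.25)² / 335.25 = 2.5520
  wrinkled: (141 − 111.75)² / 111.75 = 7.6560
χ² = 2.5520 + 7.6560 = 10.208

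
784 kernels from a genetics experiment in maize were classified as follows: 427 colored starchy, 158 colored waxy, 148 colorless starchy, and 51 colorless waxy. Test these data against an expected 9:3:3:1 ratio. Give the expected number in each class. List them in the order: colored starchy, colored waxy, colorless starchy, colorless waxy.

441, 147, 147, 49

The 9:3:3:1 ratio has 16 parts, so with N = 784 the expected counts are:
  colored starchy: 784 × 9/16 = 441
  colored waxy: 784 × 3/16 = 147
  colorless starchy: 784 × 3/16 = 147
  colorless waxy: 784 × 1/16 = 49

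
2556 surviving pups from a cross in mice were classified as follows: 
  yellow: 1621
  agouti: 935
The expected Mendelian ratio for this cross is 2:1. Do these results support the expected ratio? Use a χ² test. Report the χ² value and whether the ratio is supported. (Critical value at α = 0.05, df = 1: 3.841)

Expected counts for N = 2556 under a 2:1 ratio (total parts = 3):
  yellow: 2556 × 2/3 = 1704
  agouti: 2556 × 1/3 = 852
χ² = Σ (O − E)² / E
  yellow: (1621 − 1704)² / 1704 = 4.0428
  agouti: (935 − 852)² / 852 = 8.0857
χ² = 4.0428 + 8.0857 = 12.1285 ≈ 12.129
Degrees of freedom = 2 − 1 = 1; critical value at α = 0.05 is 3.841.
Since 12.129 > 3.841, we reject the null hypothesis — the data do not fit the 2:1 ratio.

12.129; not consistent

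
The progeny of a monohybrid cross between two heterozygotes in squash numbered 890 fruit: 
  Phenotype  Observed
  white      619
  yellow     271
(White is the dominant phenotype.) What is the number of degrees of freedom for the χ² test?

For a monohybrid cross between heterozygotes with complete dominance, the expected phenotypic ratio is 3:1.
A goodness-of-fit test with 2 phenotype classes has df = 2 − 1 = 1.

1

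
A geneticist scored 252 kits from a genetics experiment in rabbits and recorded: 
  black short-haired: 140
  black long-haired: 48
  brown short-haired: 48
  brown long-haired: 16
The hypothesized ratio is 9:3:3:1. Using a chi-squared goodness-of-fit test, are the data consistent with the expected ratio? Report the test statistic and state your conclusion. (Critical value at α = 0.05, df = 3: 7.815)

0.049; consistent

Under the 9:3:3:1 hypothesis (Σ ratio = 16, N = 252):
  black short-haired: 252 × 9/16 = 141.75
  black long-haired: 252 × 3/16 = 47.25
  brown short-haired: 252 × 3/16 = 47.25
  brown long-haired: 252 × 1/16 = 15.75
χ² = Σ (O − E)² / E
  black short-haired: (140 − 141.75)² / 141.75 = 0.0216
  black long-haired: (48 − 47.25)² / 47.25 = 0.0119
  brown short-haired: (48 − 47.25)² / 47.25 = 0.0119
  brown long-haired: (16 − 15.75)² / 15.75 = 0.0040
χ² = 0.0216 + 0.0119 + 0.0119 + 0.0040 = 0.0494 ≈ 0.049
Degrees of freedom = 4 − 1 = 3; critical value at α = 0.05 is 7.815.
Since 0.049 < 7.815, we fail to reject the null hypothesis — the data are consistent with the 9:3:3:1 ratio.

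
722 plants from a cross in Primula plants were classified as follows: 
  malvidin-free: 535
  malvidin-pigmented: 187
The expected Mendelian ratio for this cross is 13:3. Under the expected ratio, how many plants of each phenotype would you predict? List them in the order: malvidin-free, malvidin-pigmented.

Total ratio parts = 16. Expected numbers out of 722:
  malvidin-free: 722 × 13/16 = 586.625
  malvidin-pigmented: 722 × 3/16 = 135.375

586.625, 135.375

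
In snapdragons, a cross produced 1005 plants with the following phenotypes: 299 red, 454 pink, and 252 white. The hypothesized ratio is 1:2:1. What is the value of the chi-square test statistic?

Expected counts for N = 1005 under a 1:2:1 ratio (total parts = 4):
  red: 1005 × 1/4 = 251.25
  pink: 1005 × 2/4 = 502.5
  white: 1005 × 1/4 = 251.25
χ² = Σ (O − E)² / E
  red: (299 − 251.25)² / 251.25 = 9.0749
  pink: (454 − 502.5)² / 502.5 = 4.6811
  white: (252 − 251.25)² / 251.25 = 0.0022
χ² = 9.0749 + 4.6811 + 0.0022 = 13.7582 ≈ 13.758

13.758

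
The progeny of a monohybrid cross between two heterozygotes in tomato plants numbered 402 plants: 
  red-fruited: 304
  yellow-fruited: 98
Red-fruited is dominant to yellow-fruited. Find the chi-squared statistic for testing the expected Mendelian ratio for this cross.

0.083

For a monohybrid cross between heterozygotes with complete dominance, the expected phenotypic ratio is 3:1.
Under the 3:1 hypothesis (Σ ratio = 4, N = 402):
  red-fruited: 402 × 3/4 = 301.5
  yellow-fruited: 402 × 1/4 = 100.5
χ² = Σ (O − E)² / E
  red-fruited: (304 − 301.5)² / 301.5 = 0.0207
  yellow-fruited: (98 − 100.5)² / 100.5 = 0.0622
χ² = 0.0207 + 0.0622 = 0.0829 ≈ 0.083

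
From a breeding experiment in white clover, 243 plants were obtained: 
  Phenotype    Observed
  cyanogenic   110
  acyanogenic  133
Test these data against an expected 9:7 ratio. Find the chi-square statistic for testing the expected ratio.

Total ratio parts = 16. Expected numbers out of 243:
  cyanogenic: 243 × 9/16 = 136.6875
  acyanogenic: 243 × 7/16 = 106.3125
χ² = Σ (O − E)² / E
  cyanogenic: (110 − 136.6875)² / 136.6875 = 5.2106
  acyanogenic: (133 − 106.3125)² / 106.3125 = 6.6993
χ² = 5.2106 + 6.6993 = 11.9099 ≈ 11.910

11.910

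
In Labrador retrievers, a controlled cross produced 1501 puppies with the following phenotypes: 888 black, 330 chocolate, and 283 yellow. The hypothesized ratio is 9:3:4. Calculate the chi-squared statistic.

33.318

Total ratio parts = 16. Expected numbers out of 1501:
  black: 1501 × 9/16 = 844.3125
  chocolate: 1501 × 3/16 = 281.4375
  yellow: 1501 × 4/16 = 375.25
χ² = Σ (O − E)² / E
  black: (888 − 844.3125)² / 844.3125 = 2.2605
  chocolate: (330 − 281.4375)² / 281.4375 = 8.3795
  yellow: (283 − 375.25)² / 375.25 = 22.6784
χ² = 2.2605 + 8.3795 + 22.6784 = 33.3184 ≈ 33.318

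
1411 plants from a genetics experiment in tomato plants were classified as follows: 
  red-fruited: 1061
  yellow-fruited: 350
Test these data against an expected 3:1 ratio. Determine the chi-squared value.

Total ratio parts = 4. Expected numbers out of 1411:
  red-fruited: 1411 × 3/4 = 1058.25
  yellow-fruited: 1411 × 1/4 = 352.75
χ² = Σ (O − E)² / E
  red-fruited: (1061 − 1058.25)² / 1058.25 = 0.0071
  yellow-fruited: (350 − 352.75)² / 352.75 = 0.0214
χ² = 0.0071 + 0.0214 = 0.0285 ≈ 0.029

0.029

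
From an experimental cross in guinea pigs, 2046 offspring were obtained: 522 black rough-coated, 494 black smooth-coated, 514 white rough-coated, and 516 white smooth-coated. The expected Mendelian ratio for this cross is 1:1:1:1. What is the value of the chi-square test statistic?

The 1:1:1:1 ratio has 4 parts, so with N = 2046 the expected counts are:
  black rough-coated: 2046 × 1/4 = 511.5
  black smooth-coated: 2046 × 1/4 = 511.5
  white rough-coated: 2046 × 1/4 = 511.5
  white smooth-coated: 2046 × 1/4 = 511.5
χ² = Σ (O − E)² / E
  black rough-coated: (522 − 511.5)² / 511.5 = 0.2155
  black smooth-coated: (494 − 511.5)² / 511.5 = 0.5987
  white rough-coated: (514 − 511.5)² / 511.5 = 0.0122
  white smooth-coated: (516 − 511.5)² / 511.5 = 0.0396
χ² = 0.2155 + 0.5987 + 0.0122 + 0.0396 = 0.866

0.866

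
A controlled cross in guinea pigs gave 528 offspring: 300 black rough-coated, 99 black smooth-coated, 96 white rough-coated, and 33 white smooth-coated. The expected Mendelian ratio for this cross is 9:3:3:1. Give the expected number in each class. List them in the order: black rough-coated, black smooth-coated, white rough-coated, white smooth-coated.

297, 99, 99, 33

The 9:3:3:1 ratio has 16 parts, so with N = 528 the expected counts are:
  black rough-coated: 528 × 9/16 = 297
  black smooth-coated: 528 × 3/16 = 99
  white rough-coated: 528 × 3/16 = 99
  white smooth-coated: 528 × 1/16 = 33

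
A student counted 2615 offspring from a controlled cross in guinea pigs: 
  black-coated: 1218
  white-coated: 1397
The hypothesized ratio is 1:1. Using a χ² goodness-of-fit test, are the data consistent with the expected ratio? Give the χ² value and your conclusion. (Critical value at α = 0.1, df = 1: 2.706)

Total ratio parts = 2. Expected numbers out of 2615:
  black-coated: 2615 × 1/2 = 1307.5
  white-coated: 2615 × 1/2 = 1307.5
χ² = Σ (O − E)² / E
  black-coated: (1218 − 1307.5)² / 1307.5 = 6.1264
  white-coated: (1397 − 1307.5)² / 1307.5 = 6.1264
χ² = 6.1264 + 6.1264 = 12.2528 ≈ 12.253
Degrees of freedom = 2 − 1 = 1; critical value at α = 0.1 is 2.706.
Since 12.253 > 2.706, we reject the null hypothesis — the data do not fit the 1:1 ratio.

12.253; not consistent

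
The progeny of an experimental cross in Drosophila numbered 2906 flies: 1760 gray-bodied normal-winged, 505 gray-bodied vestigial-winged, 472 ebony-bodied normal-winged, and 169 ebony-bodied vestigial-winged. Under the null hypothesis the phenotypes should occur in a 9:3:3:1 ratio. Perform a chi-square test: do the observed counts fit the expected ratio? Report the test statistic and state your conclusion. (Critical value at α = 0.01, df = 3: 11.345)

23.159; not consistent

Under the 9:3:3:1 hypothesis (Σ ratio = 16, N = 2906):
  gray-bodied normal-winged: 2906 × 9/16 = 1634.625
  gray-bodied vestigial-winged: 2906 × 3/16 = 544.875
  ebony-bodied normal-winged: 2906 × 3/16 = 544.875
  ebony-bodied vestigial-winged: 2906 × 1/16 = 181.625
χ² = Σ (O − E)² / E
  gray-bodied normal-winged: (1760 − 1634.625)² / 1634.625 = 9.6162
  gray-bodied vestigial-winged: (505 − 544.875)² / 544.875 = 2.9181
  ebony-bodied normal-winged: (472 − 544.875)² / 544.875 = 9.7468
  ebony-bodied vestigial-winged: (169 − 181.625)² / 181.625 = 0.8776
χ² = 9.6162 + 2.9181 + 9.7468 + 0.8776 = 23.1587 ≈ 23.159
Degrees of freedom = 4 − 1 = 3; critical value at α = 0.01 is 11.345.
Since 23.159 > 11.345, we reject the null hypothesis — the data do not fit the 9:3:3:1 ratio.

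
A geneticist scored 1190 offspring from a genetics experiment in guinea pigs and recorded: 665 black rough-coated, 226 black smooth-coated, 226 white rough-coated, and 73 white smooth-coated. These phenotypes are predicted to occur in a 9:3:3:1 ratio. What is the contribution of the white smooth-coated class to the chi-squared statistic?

Total ratio parts = 16. Expected numbers out of 1190:
  black rough-coated: 1190 × 9/16 = 669.375
  black smooth-coated: 1190 × 3/16 = 223.125
  white rough-coated: 1190 × 3/16 = 223.125
  white smooth-coated: 1190 × 1/16 = 74.375
Contribution of white smooth-coated: (73 − 74.375)² / 74.375 = 0.0254

0.025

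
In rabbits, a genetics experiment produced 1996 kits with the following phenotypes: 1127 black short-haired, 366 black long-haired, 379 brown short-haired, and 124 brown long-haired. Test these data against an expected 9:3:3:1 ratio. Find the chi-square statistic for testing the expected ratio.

Under the 9:3:3:1 hypothesis (Σ ratio = 16, N = 1996):
  black short-haired: 1996 × 9/16 = 1122.75
  black long-haired: 1996 × 3/16 = 374.25
  brown short-haired: 1996 × 3/16 = 374.25
  brown long-haired: 1996 × 1/16 = 124.75
χ² = Σ (O − E)² / E
  black short-haired: (1127 − 1122.75)² / 1122.75 = 0.0161
  black long-haired: (366 − 374.25)² / 374.25 = 0.1819
  brown short-haired: (379 − 374.25)² / 374.25 = 0.0603
  brown long-haired: (124 − 124.75)² / 124.75 = 0.0045
χ² = 0.0161 + 0.1819 + 0.0603 + 0.0045 = 0.2628 ≈ 0.263

0.263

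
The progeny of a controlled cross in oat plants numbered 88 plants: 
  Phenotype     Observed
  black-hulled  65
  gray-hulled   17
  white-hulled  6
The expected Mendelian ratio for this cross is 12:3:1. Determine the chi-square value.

The 12:3:1 ratio has 16 parts, so with N = 88 the expected counts are:
  black-hulled: 88 × 12/16 = 66
  gray-hulled: 88 × 3/16 = 16.5
  white-hulled: 88 × 1/16 = 5.5
χ² = Σ (O − E)² / E
  black-hulled: (65 − 66)² / 66 = 0.0152
  gray-hulled: (17 − 16.5)² / 16.5 = 0.0152
  white-hulled: (6 − 5.5)² / 5.5 = 0.0455
χ² = 0.0152 + 0.0152 + 0.0455 = 0.0759 ≈ 0.076

0.076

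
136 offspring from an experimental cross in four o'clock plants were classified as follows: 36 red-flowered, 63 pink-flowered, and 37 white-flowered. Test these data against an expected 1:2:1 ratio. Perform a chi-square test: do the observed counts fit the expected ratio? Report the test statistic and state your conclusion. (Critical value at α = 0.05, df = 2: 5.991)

0.750; consistent

Under the 1:2:1 hypothesis (Σ ratio = 4, N = 136):
  red-flowered: 136 × 1/4 = 34
  pink-flowered: 136 × 2/4 = 68
  white-flowered: 136 × 1/4 = 34
χ² = Σ (O − E)² / E
  red-flowered: (36 − 34)² / 34 = 0.1176
  pink-flowered: (63 − 68)² / 68 = 0.3676
  white-flowered: (37 − 34)² / 34 = 0.2647
χ² = 0.1176 + 0.3676 + 0.2647 = 0.7499 ≈ 0.750
Degrees of freedom = 3 − 1 = 2; critical value at α = 0.05 is 5.991.
Since 0.750 < 5.991, we fail to reject the null hypothesis — the data are consistent with the 1:2:1 ratio.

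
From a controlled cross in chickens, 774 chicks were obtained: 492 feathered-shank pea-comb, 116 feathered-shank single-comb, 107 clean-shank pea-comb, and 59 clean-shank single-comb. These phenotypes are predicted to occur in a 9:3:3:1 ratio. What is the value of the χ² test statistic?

Total ratio parts = 16. Expected numbers out of 774:
  feathered-shank pea-comb: 774 × 9/16 = 435.375
  feathered-shank single-comb: 774 × 3/16 = 145.125
  clean-shank pea-comb: 774 × 3/16 = 145.125
  clean-shank single-comb: 774 × 1/16 = 48.375
χ² = Σ (O − E)² / E
  feathered-shank pea-comb: (492 − 435.375)² / 435.375 = 7.3647
  feathered-shank single-comb: (116 − 145.125)² / 145.125 = 5.8451
  clean-shank pea-comb: (107 − 145.125)² / 145.125 = 10.0156
  clean-shank single-comb: (59 − 48.375)² / 48.375 = 2.3337
χ² = 7.3647 + 5.8451 + 10.0156 + 2.3337 = 25.5591 ≈ 25.559

25.559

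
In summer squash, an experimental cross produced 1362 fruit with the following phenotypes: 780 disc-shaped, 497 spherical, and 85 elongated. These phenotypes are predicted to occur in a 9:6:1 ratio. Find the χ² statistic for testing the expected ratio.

Expected counts for N = 1362 under a 9:6:1 ratio (total parts = 16):
  disc-shaped: 1362 × 9/16 = 766.125
  spherical: 1362 × 6/16 = 510.75
  elongated: 1362 × 1/16 = 85.125
χ² = Σ (O − E)² / E
  disc-shaped: (780 − 766.125)² / 766.125 = 0.2513
  spherical: (497 − 510.75)² / 510.75 = 0.3702
  elongated: (85 − 85.125)² / 85.125 = 0.0002
χ² = 0.2513 + 0.3702 + 0.0002 = 0.6217 ≈ 0.622

0.622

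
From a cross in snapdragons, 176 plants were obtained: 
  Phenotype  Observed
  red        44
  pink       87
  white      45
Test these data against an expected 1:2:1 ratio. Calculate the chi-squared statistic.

0.034

Total ratio parts = 4. Expected numbers out of 176:
  red: 176 × 1/4 = 44
  pink: 176 × 2/4 = 88
  white: 176 × 1/4 = 44
χ² = Σ (O − E)² / E
  red: (44 − 44)² / 44 = 0.0000
  pink: (87 − 88)² / 88 = 0.0114
  white: (45 − 44)² / 44 = 0.0227
χ² = 0.0000 + 0.0114 + 0.0227 = 0.0341 ≈ 0.034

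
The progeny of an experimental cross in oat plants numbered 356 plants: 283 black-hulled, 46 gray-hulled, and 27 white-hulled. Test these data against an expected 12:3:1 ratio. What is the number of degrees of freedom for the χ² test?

A goodness-of-fit test with 3 phenotype classes has df = 3 − 1 = 2.

2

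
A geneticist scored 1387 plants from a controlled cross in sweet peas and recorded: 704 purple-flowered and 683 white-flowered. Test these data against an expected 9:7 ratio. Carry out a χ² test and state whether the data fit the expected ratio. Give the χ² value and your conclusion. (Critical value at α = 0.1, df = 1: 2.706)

17.006; not consistent

Total ratio parts = 16. Expected numbers out of 1387:
  purple-flowered: 1387 × 9/16 = 780.1875
  white-flowered: 1387 × 7/16 = 606.8125
χ² = Σ (O − E)² / E
  purple-flowered: (704 − 780.1875)² / 780.1875 = 7.4399
  white-flowered: (683 − 606.8125)² / 606.8125 = 9.5656
χ² = 7.4399 + 9.5656 = 17.0055 ≈ 17.006
Degrees of freedom = 2 − 1 = 1; critical value at α = 0.1 is 2.706.
Since 17.006 > 2.706, we reject the null hypothesis — the data do not fit the 9:7 ratio.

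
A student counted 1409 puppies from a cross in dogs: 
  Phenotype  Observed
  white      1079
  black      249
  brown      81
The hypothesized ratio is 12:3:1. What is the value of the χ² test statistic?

Total ratio parts = 16. Expected numbers out of 1409:
  white: 1409 × 12/16 = 1056.75
  black: 1409 × 3/16 = 264.1875
  brown: 1409 × 1/16 = 88.0625
χ² = Σ (O − E)² / E
  white: (1079 − 1056.75)² / 1056.75 = 0.4685
  black: (249 − 264.1875)² / 264.1875 = 0.8731
  brown: (81 − 88.0625)² / 88.0625 = 0.5664
χ² = 0.4685 + 0.8731 + 0.5664 = 1.908

1.908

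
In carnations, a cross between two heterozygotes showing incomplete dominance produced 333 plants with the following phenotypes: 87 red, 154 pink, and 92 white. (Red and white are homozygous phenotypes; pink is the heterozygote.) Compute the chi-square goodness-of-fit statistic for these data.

With incomplete dominance, a heterozygote × heterozygote cross gives a 1:2:1 phenotypic ratio.
Expected counts for N = 333 under a 1:2:1 ratio (total parts = 4):
  red: 333 × 1/4 = 83.25
  pink: 333 × 2/4 = 166.5
  white: 333 × 1/4 = 83.25
χ² = Σ (O − E)² / E
  red: (87 − 83.25)² / 83.25 = 0.1689
  pink: (154 − 166.5)² / 166.5 = 0.9384
  white: (92 − 83.25)² / 83.25 = 0.9197
χ² = 0.1689 + 0.9384 + 0.9197 = 2.027

2.027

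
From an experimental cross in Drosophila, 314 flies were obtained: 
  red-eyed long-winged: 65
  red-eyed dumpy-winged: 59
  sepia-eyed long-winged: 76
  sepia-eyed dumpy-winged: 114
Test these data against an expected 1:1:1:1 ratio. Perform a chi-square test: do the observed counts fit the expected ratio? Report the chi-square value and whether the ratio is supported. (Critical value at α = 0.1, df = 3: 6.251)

Under the 1:1:1:1 hypothesis (Σ ratio = 4, N = 314):
  red-eyed long-winged: 314 × 1/4 = 78.5
  red-eyed dumpy-winged: 314 × 1/4 = 78.5
  sepia-eyed long-winged: 314 × 1/4 = 78.5
  sepia-eyed dumpy-winged: 314 × 1/4 = 78.5
χ² = Σ (O − E)² / E
  red-eyed long-winged: (65 − 78.5)² / 78.5 = 2.3217
  red-eyed dumpy-winged: (59 − 78.5)² / 78.5 = 4.8439
  sepia-eyed long-winged: (76 − 78.5)² / 78.5 = 0.0796
  sepia-eyed dumpy-winged: (114 − 78.5)² / 78.5 = 16.0541
χ² = 2.3217 + 4.8439 + 0.0796 + 16.0541 = 23.2993 ≈ 23.299
Degrees of freedom = 4 − 1 = 3; critical value at α = 0.1 is 6.251.
Since 23.299 > 6.251, we reject the null hypothesis — the data do not fit the 1:1:1:1 ratio.

23.299; not consistent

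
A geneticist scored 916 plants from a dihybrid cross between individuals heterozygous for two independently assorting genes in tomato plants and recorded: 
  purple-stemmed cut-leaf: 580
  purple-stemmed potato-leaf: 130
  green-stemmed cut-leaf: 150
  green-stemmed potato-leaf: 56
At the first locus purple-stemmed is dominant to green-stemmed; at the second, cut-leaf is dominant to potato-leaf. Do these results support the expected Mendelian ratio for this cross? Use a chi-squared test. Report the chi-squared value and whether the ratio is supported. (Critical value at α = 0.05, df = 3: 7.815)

21.067; not consistent

A dihybrid F₂ with independent assortment and complete dominance at both loci gives a 9:3:3:1 phenotypic ratio.
Expected counts for N = 916 under a 9:3:3:1 ratio (total parts = 16):
  purple-stemmed cut-leaf: 916 × 9/16 = 515.25
  purple-stemmed potato-leaf: 916 × 3/16 = 171.75
  green-stemmed cut-leaf: 916 × 3/16 = 171.75
  green-stemmed potato-leaf: 916 × 1/16 = 57.25
χ² = Σ (O − E)² / E
  purple-stemmed cut-leaf: (580 − 515.25)² / 515.25 = 8.1369
  purple-stemmed potato-leaf: (130 − 171.75)² / 171.75 = 10.1488
  green-stemmed cut-leaf: (150 − 171.75)² / 171.75 = 2.7544
  green-stemmed potato-leaf: (56 − 57.25)² / 57.25 = 0.0273
χ² = 8.1369 + 10.1488 + 2.7544 + 0.0273 = 21.0674 ≈ 21.067
Degrees of freedom = 4 − 1 = 3; critical value at α = 0.05 is 7.815.
Since 21.067 > 7.815, we reject the null hypothesis — the data do not fit the 9:3:3:1 ratio.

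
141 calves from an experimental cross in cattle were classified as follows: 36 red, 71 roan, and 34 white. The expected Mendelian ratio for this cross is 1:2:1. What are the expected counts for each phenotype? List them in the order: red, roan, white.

Total ratio parts = 4. Expected numbers out of 141:
  red: 141 × 1/4 = 35.25
  roan: 141 × 2/4 = 70.5
  white: 141 × 1/4 = 35.25

35.25, 70.5, 35.25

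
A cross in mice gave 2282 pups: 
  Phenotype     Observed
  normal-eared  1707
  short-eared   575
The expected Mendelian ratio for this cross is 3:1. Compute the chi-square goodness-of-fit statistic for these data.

Under the 3:1 hypothesis (Σ ratio = 4, N = 2282):
  normal-eared: 2282 × 3/4 = 1711.5
  short-eared: 2282 × 1/4 = 570.5
χ² = Σ (O − E)² / E
  normal-eared: (1707 − 1711.5)² / 1711.5 = 0.0118
  short-eared: (575 − 570.5)² / 570.5 = 0.0355
χ² = 0.0118 + 0.0355 = 0.0473 ≈ 0.047

0.047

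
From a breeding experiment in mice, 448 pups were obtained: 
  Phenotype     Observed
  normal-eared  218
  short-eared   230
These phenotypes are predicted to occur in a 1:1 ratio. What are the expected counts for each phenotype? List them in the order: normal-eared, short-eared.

The 1:1 ratio has 2 parts, so with N = 448 the expected counts are:
  normal-eared: 448 × 1/2 = 224
  short-eared: 448 × 1/2 = 224

224, 224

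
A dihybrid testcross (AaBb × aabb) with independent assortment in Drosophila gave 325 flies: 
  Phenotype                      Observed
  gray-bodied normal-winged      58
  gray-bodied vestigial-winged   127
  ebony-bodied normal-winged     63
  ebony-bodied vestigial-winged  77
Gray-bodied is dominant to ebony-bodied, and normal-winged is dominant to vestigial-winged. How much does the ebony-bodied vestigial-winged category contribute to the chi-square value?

0.222

A dihybrid testcross with independent assortment gives a 1:1:1:1 ratio.
The 1:1:1:1 ratio has 4 parts, so with N = 325 the expected counts are:
  gray-bodied normal-winged: 325 × 1/4 = 81.25
  gray-bodied vestigial-winged: 325 × 1/4 = 81.25
  ebony-bodied normal-winged: 325 × 1/4 = 81.25
  ebony-bodied vestigial-winged: 325 × 1/4 = 81.25
Contribution of ebony-bodied vestigial-winged: (77 − 81.25)² / 81.25 = 0.2223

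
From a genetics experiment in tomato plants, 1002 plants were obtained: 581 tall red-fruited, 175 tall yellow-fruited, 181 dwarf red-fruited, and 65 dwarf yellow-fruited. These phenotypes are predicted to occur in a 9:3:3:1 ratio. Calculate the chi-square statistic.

Under the 9:3:3:1 hypothesis (Σ ratio = 16, N = 1002):
  tall red-fruited: 1002 × 9/16 = 563.625
  tall yellow-fruited: 1002 × 3/16 = 187.875
  dwarf red-fruited: 1002 × 3/16 = 187.875
  dwarf yellow-fruited: 1002 × 1/16 = 62.625
χ² = Σ (O − E)² / E
  tall red-fruited: (581 − 563.625)² / 563.625 = 0.5356
  tall yellow-fruited: (175 − 187.875)² / 187.875 = 0.8823
  dwarf red-fruited: (181 − 187.875)² / 187.875 = 0.2516
  dwarf yellow-fruited: (65 − 62.625)² / 62.625 = 0.0901
χ² = 0.5356 + 0.8823 + 0.2516 + 0.0901 = 1.7596 ≈ 1.760

1.760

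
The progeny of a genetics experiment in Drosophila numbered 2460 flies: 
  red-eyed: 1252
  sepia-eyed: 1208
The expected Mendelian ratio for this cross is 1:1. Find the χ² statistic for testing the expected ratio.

The 1:1 ratio has 2 parts, so with N = 2460 the expected counts are:
  red-eyed: 2460 × 1/2 = 1230
  sepia-eyed: 2460 × 1/2 = 1230
χ² = Σ (O − E)² / E
  red-eyed: (1252 − 1230)² / 1230 = 0.3935
  sepia-eyed: (1208 − 1230)² / 1230 = 0.3935
χ² = 0.3935 + 0.3935 = 0.787

0.787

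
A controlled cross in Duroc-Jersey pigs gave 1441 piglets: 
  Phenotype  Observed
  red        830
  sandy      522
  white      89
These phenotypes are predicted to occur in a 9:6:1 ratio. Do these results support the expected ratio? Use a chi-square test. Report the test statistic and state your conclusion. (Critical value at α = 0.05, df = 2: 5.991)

1.103; consistent

The 9:6:1 ratio has 16 parts, so with N = 1441 the expected counts are:
  red: 1441 × 9/16 = 810.5625
  sandy: 1441 × 6/16 = 540.375
  white: 1441 × 1/16 = 90.0625
χ² = Σ (O − E)² / E
  red: (830 − 810.5625)² / 810.5625 = 0.4661
  sandy: (522 − 540.375)² / 540.375 = 0.6248
  white: (89 − 90.0625)² / 90.0625 = 0.0125
χ² = 0.4661 + 0.6248 + 0.0125 = 1.1034 ≈ 1.103
Degrees of freedom = 3 − 1 = 2; critical value at α = 0.05 is 5.991.
Since 1.103 < 5.991, we fail to reject the null hypothesis — the data are consistent with the 9:6:1 ratio.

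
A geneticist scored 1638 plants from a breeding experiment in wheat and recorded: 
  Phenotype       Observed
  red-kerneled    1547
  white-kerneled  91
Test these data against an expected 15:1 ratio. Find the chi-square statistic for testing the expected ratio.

Under the 15:1 hypothesis (Σ ratio = 16, N = 1638):
  red-kerneled: 1638 × 15/16 = 1535.625
  white-kerneled: 1638 × 1/16 = 102.375
χ² = Σ (O − E)² / E
  red-kerneled: (1547 − 1535.625)² / 1535.625 = 0.0843
  white-kerneled: (91 − 102.375)² / 102.375 = 1.2639
χ² = 0.0843 + 1.2639 = 1.3482 ≈ 1.348

1.348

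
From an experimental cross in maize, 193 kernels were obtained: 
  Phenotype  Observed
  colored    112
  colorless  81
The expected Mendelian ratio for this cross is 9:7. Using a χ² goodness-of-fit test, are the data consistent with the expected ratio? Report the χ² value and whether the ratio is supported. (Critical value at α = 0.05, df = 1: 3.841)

0.249; consistent

Total ratio parts = 16. Expected numbers out of 193:
  colored: 193 × 9/16 = 108.5625
  colorless: 193 × 7/16 = 84.4375
χ² = Σ (O − E)² / E
  colored: (112 − 108.5625)² / 108.5625 = 0.1088
  colorless: (81 − 84.4375)² / 84.4375 = 0.1399
χ² = 0.1088 + 0.1399 = 0.2487 ≈ 0.249
Degrees of freedom = 2 − 1 = 1; critical value at α = 0.05 is 3.841.
Since 0.249 < 3.841, we fail to reject the null hypothesis — the data are consistent with the 9:7 ratio.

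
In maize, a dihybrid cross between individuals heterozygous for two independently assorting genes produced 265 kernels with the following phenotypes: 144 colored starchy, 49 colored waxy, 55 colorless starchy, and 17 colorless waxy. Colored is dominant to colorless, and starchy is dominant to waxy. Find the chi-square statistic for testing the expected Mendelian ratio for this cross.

A dihybrid F₂ with independent assortment and complete dominance at both loci gives a 9:3:3:1 phenotypic ratio.
Expected counts for N = 265 under a 9:3:3:1 ratio (total parts = 16):
  colored starchy: 265 × 9/16 = 149.0625
  colored waxy: 265 × 3/16 = 49.6875
  colorless starchy: 265 × 3/16 = 49.6875
  colorless waxy: 265 × 1/16 = 16.5625
χ² = Σ (O − E)² / E
  colored starchy: (144 − 149.0625)² / 149.0625 = 0.1719
  colored waxy: (49 − 49.6875)² / 49.6875 = 0.0095
  colorless starchy: (55 − 49.6875)² / 49.6875 = 0.5680
  colorless waxy: (17 − 16.5625)² / 16.5625 = 0.0116
χ² = 0.1719 + 0.0095 + 0.5680 + 0.0116 = 0.761

0.761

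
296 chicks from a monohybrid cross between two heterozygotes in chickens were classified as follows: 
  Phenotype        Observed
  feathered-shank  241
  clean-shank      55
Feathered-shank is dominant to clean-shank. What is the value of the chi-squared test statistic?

6.505

For a monohybrid cross between heterozygotes with complete dominance, the expected phenotypic ratio is 3:1.
Under the 3:1 hypothesis (Σ ratio = 4, N = 296):
  feathered-shank: 296 × 3/4 = 222
  clean-shank: 296 × 1/4 = 74
χ² = Σ (O − E)² / E
  feathered-shank: (241 − 222)² / 222 = 1.6261
  clean-shank: (55 − 74)² / 74 = 4.8784
χ² = 1.6261 + 4.8784 = 6.5045 ≈ 6.505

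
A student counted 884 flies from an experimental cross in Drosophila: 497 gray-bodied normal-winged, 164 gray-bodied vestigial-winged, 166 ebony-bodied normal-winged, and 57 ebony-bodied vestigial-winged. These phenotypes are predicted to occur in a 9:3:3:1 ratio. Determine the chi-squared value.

Under the 9:3:3:1 hypothesis (Σ ratio = 16, N = 884):
  gray-bodied normal-winged: 884 × 9/16 = 497.25
  gray-bodied vestigial-winged: 884 × 3/16 = 165.75
  ebony-bodied normal-winged: 884 × 3/16 = 165.75
  ebony-bodied vestigial-winged: 884 × 1/16 = 55.25
χ² = Σ (O − E)² / E
  gray-bodied normal-winged: (497 − 497.25)² / 497.25 = 0.0001
  gray-bodied vestigial-winged: (164 − 165.75)² / 165.75 = 0.0185
  ebony-bodied normal-winged: (166 − 165.75)² / 165.75 = 0.0004
  ebony-bodied vestigial-winged: (57 − 55.25)² / 55.25 = 0.0554
χ² = 0.0001 + 0.0185 + 0.0004 + 0.0554 = 0.0744 ≈ 0.074

0.074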